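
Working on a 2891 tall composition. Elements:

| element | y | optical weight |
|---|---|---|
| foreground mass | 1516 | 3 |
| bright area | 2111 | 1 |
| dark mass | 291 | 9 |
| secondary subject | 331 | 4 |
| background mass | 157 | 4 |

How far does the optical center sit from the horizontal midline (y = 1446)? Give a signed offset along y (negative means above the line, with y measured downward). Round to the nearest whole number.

≈ -911

Σw = 3 + 1 + 9 + 4 + 4 = 21.
y-moment: 3·1516 + 1·2111 + 9·291 + 4·331 + 4·157 = 11230; centroid 11230/21 ≈ 534.76.
Difference: 534.76 − 1446 ≈ -911.24.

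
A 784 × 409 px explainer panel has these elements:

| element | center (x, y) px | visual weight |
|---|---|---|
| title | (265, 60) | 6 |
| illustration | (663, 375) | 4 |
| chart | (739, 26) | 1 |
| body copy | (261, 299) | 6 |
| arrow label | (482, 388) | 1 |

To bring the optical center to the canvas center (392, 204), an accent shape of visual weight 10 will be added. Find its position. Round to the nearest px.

(395, 164)

With the accent shape, Σw becomes 6 + 4 + 1 + 6 + 1 + 10 = 28.
Along x: (7029 + 10·x) / 28 = 392 (existing moment 6·265 + 4·663 + 1·739 + 6·261 + 1·482 = 7029) ⇒ x = (10976 − 7029) / 10 ≈ 394.70.
Along y: (4068 + 10·y) / 28 = 204 (existing moment 6·60 + 4·375 + 1·26 + 6·299 + 1·388 = 4068) ⇒ y = (5712 − 4068) / 10 ≈ 164.40.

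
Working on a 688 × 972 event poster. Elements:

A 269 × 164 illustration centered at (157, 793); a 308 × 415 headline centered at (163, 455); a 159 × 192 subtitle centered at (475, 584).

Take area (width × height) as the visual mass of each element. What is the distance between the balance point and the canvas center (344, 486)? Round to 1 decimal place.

Areas → weights: illustration 269·164 = 44116, headline 308·415 = 127820, subtitle 159·192 = 30528; Σw = 202464.
x-moment: 44116·157 + 127820·163 + 30528·475 = 42261672; centroid 42261672/202464 ≈ 208.74.
y-moment: 44116·793 + 127820·455 + 30528·584 = 110970440; centroid 110970440/202464 ≈ 548.10.
From (344, 486): dx = -135.26, dy = 62.10, so the distance is √(dx²+dy²) ≈ 148.84.

≈ 148.8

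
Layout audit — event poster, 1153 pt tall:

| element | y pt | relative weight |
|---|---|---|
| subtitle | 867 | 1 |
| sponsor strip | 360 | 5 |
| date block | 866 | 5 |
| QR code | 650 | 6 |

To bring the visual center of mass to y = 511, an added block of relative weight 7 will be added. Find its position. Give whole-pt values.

y ≈ 195

New total weight: (1 + 5 + 5 + 6) + 7 = 24.
y: target moment 24×511 = 12264; current 1·867 + 5·360 + 5·866 + 6·650 = 10897; the added block supplies 1367, so y = 1367/7 ≈ 195.29.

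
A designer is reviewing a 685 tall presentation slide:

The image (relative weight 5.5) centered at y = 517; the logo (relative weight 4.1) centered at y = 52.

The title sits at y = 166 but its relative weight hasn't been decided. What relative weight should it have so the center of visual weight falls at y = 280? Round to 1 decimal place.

w ≈ 3.2

Existing Σw = 9.6 (5.5 + 4.1); existing moment 5.5·517 + 4.1·52 = 3056.7.
For the centroid to hit 280: (3056.7 + w·166) / (9.6 + w) = 280.
So w = (280·9.6 − 3056.7)/(166 − 280) = -368.7/-114 ≈ 3.23.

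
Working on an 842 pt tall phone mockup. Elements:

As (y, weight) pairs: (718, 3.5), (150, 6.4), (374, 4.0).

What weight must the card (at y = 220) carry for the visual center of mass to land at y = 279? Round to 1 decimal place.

Fixed elements: Σw = 3.5 + 6.4 + 4.0 = 13.9, Σw·y = 3.5·718 + 6.4·150 + 4.0·374 = 4969.0.
Balance at y = 279 requires (4969.0 + w·220) / (13.9 + w) = 279.
So w = (279·13.9 − 4969.0)/(220 − 279) = -1090.9/-59 ≈ 18.49.

w ≈ 18.5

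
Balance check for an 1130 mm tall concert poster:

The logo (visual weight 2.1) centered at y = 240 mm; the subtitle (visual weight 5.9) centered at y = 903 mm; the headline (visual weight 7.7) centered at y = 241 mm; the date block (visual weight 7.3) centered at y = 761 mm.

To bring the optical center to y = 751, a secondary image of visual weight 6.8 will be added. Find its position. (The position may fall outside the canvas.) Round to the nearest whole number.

y ≈ 1344

After adding the secondary image, total weight = 2.1 + 5.9 + 7.7 + 7.3 + 6.8 = 29.8.
y: need Σw·y = 29.8·751 = 22379.8. Existing = 2.1·240 + 5.9·903 + 7.7·241 + 7.3·761 = 13242.7. Remainder 9137.1 / 6.8 ≈ 1343.69.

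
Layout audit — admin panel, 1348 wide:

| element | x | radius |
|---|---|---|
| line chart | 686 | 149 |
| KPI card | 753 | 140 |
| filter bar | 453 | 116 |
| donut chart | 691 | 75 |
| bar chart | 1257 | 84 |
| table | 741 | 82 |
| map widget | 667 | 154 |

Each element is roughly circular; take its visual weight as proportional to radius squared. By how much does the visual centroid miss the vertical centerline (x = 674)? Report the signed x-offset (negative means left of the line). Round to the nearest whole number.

≈ 34

Weights ∝ r²: line chart 149² = 22201, KPI card 140² = 19600, filter bar 116² = 13456, donut chart 75² = 5625, bar chart 84² = 7056, table 82² = 6724, map widget 154² = 23716; Σw = 98378.
Σw·x = 69641577; x̄ = 69641577/98378 ≈ 707.90.
Difference: 707.90 − 674 ≈ 33.90.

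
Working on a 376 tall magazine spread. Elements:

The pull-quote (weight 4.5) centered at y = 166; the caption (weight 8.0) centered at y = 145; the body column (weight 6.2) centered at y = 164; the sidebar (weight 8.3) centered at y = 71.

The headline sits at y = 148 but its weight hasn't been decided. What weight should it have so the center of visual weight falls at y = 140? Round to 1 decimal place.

Existing Σw = 27.0 (4.5 + 8.0 + 6.2 + 8.3); existing moment 4.5·166 + 8.0·145 + 6.2·164 + 8.3·71 = 3513.1.
Set Σw·y/Σw = 140: (3513.1 + 148w) = 140·(27.0 + w).
Solving: w = (140·27.0 − 3513.1) / (148 − 140) = 266.9 / 8 ≈ 33.36.

w ≈ 33.4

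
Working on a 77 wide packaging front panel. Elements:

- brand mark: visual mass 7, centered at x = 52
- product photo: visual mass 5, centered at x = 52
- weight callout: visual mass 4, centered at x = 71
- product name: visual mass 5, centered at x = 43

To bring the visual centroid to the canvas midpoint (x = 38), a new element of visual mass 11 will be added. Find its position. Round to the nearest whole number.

x ≈ 8

After adding the new element, total weight = 7 + 5 + 4 + 5 + 11 = 32.
Along x: (1123 + 11·x) / 32 = 38 (existing moment 7·52 + 5·52 + 4·71 + 5·43 = 1123) ⇒ x = (1216 − 1123) / 11 ≈ 8.45.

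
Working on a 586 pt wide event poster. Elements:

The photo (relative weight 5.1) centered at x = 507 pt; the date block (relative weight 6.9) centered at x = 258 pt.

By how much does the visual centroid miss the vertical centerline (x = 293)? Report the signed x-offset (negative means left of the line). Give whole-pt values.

≈ 71 pt

Weights sum to 5.1 + 6.9 = 12.0.
x-moment: 5.1·507 + 6.9·258 = 4365.9; centroid 4365.9/12.0 ≈ 363.82.
Against x = 293, that's 363.82 − 293 = 70.82.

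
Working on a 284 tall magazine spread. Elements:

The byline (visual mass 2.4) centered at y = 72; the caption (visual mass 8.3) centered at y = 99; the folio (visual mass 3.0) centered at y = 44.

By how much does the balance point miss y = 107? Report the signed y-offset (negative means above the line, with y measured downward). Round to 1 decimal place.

Total weight = 2.4 + 8.3 + 3.0 = 13.7.
y-moment: 2.4·72 + 8.3·99 + 3.0·44 = 1126.5; centroid 1126.5/13.7 ≈ 82.23.
Difference: 82.23 − 107 ≈ -24.77.

≈ -24.8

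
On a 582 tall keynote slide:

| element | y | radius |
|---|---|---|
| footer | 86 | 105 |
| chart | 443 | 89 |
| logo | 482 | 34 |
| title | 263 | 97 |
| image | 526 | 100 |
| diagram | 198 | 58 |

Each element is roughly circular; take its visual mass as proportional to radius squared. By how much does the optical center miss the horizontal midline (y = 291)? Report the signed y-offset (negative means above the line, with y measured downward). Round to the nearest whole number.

Weights ∝ r²: footer 105² = 11025, chart 89² = 7921, logo 34² = 1156, title 97² = 9409, image 100² = 10000, diagram 58² = 3364; Σw = 42875.
y-moment: 11025·86 + 7921·443 + 1156·482 + 9409·263 + 10000·526 + 3364·198 = 13414984; centroid 13414984/42875 ≈ 312.89.
Difference: 312.89 − 291 ≈ 21.89.

≈ 22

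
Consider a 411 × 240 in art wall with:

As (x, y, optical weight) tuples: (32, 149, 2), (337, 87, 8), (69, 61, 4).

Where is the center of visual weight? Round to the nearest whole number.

(217, 88)

Weights sum to 2 + 8 + 4 = 14.
x-moment: 2·32 + 8·337 + 4·69 = 3036; centroid 3036/14 ≈ 216.86.
y-moment: 2·149 + 8·87 + 4·61 = 1238; centroid 1238/14 ≈ 88.43.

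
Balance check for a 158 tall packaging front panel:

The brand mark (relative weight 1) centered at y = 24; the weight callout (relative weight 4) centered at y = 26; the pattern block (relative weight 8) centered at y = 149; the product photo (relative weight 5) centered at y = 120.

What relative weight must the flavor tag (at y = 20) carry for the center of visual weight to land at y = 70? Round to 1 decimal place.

Fixed elements: Σw = 1 + 4 + 8 + 5 = 18, Σw·y = 1·24 + 4·26 + 8·149 + 5·120 = 1920.
For the centroid to hit 70: (1920 + w·20) / (18 + w) = 70.
Rearranging, w·(20 − 70) = 70·18 − 1920 = -660, so w ≈ -660/-50 = 13.20.

w ≈ 13.2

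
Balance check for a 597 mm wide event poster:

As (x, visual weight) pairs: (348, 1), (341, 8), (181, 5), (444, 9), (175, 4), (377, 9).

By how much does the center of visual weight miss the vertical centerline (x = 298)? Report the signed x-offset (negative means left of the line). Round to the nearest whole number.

≈ 37 mm

Total weight = 1 + 8 + 5 + 9 + 4 + 9 = 36.
Σw·x = 12070; x̄ = 12070/36 ≈ 335.28.
Difference: 335.28 − 298 ≈ 37.28.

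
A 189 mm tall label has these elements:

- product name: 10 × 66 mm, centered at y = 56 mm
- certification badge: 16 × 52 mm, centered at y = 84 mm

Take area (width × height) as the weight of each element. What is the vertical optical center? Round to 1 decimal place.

Taking area as weight: product name 10·66 = 660, certification badge 16·52 = 832. Sum 1492.
y: (660·56 + 832·84) / 1492 = 106848 / 1492 ≈ 71.61

y ≈ 71.6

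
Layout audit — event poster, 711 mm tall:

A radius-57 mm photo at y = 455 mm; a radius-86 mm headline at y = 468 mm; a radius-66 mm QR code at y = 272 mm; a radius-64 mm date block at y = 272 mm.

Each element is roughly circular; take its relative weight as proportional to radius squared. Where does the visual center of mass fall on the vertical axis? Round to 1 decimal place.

Weights ∝ r²: photo 57² = 3249, headline 86² = 7396, QR code 66² = 4356, date block 64² = 4096; Σw = 19097.
y: (3249·455 + 7396·468 + 4356·272 + 4096·272) / 19097 = 7238567 / 19097 ≈ 379.04

y ≈ 379.0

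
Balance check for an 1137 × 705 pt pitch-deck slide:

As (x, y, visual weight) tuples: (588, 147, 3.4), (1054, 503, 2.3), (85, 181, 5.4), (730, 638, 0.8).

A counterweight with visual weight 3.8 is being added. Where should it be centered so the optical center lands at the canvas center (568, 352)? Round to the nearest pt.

With the counterweight, Σw becomes 3.4 + 2.3 + 5.4 + 0.8 + 3.8 = 15.7.
Along x: (5466.4 + 3.8·x) / 15.7 = 568 (existing moment 3.4·588 + 2.3·1054 + 5.4·85 + 0.8·730 = 5466.4) ⇒ x = (8917.6 − 5466.4) / 3.8 ≈ 908.21.
Along y: (3144.5 + 3.8·y) / 15.7 = 352 (existing moment 3.4·147 + 2.3·503 + 5.4·181 + 0.8·638 = 3144.5) ⇒ y = (5526.4 − 3144.5) / 3.8 ≈ 626.82.

(908, 627)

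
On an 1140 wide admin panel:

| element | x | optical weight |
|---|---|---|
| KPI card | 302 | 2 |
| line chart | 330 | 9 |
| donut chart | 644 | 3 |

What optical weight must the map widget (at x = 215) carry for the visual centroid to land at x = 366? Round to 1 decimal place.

Known weights sum to 2 + 9 + 3 = 14; their moment is 2·302 + 9·330 + 3·644 = 5506.
Balance at x = 366 requires (5506 + w·215) / (14 + w) = 366.
So w = (366·14 − 5506)/(215 − 366) = -382/-151 ≈ 2.53.

w ≈ 2.5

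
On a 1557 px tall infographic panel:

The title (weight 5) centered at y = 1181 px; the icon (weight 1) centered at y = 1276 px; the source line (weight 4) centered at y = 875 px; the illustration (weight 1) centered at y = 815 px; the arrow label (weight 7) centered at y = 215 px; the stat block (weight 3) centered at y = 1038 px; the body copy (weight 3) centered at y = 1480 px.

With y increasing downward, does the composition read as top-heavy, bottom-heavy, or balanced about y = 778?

bottom-heavy

Weights sum to 5 + 1 + 4 + 1 + 7 + 3 + 3 = 24.
y: moment 20555 / weight 24 ≈ 856.46
856.5 lies below (larger y than) the midline 778, so the layout is bottom-heavy.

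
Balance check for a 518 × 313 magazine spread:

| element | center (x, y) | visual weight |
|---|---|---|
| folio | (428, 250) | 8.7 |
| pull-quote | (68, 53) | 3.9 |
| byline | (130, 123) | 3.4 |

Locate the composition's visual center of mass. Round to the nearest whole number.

(277, 175)

Weights sum to 8.7 + 3.9 + 3.4 = 16.0.
x: (8.7·428 + 3.9·68 + 3.4·130) / 16.0 = 4430.8 / 16.0 ≈ 276.93
y: (8.7·250 + 3.9·53 + 3.4·123) / 16.0 = 2799.9 / 16.0 ≈ 174.99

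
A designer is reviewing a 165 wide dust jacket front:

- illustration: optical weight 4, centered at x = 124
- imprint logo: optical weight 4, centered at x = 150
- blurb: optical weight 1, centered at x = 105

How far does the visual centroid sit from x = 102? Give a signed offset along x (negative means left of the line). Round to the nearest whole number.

Total weight = 4 + 4 + 1 = 9.
x-moment: 4·124 + 4·150 + 1·105 = 1201; centroid 1201/9 ≈ 133.44.
Offset from x = 102: 133.44 − 102 ≈ 31.44.

≈ 31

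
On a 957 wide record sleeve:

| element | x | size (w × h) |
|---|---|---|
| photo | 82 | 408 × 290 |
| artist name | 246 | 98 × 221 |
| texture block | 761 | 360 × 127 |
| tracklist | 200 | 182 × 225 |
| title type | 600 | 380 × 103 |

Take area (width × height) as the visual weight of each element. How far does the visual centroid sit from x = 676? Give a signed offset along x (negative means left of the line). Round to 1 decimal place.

≈ -369.4

Areas → weights: photo 408·290 = 118320, artist name 98·221 = 21658, texture block 360·127 = 45720, tracklist 182·225 = 40950, title type 380·103 = 39140; Σw = 265788.
x-moment: 118320·82 + 21658·246 + 45720·761 + 40950·200 + 39140·600 = 81497028; centroid 81497028/265788 ≈ 306.62.
Difference: 306.62 − 676 ≈ -369.38.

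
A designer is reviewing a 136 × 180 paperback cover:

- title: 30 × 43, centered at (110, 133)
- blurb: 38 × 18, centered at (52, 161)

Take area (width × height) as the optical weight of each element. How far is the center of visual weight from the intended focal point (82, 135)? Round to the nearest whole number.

Areas: title 30·43 = 1290, blurb 38·18 = 684. Total weight = 1974.
x: (1290·110 + 684·52) / 1974 = 177468 / 1974 ≈ 89.90
y: (1290·133 + 684·161) / 1974 = 281694 / 1974 ≈ 142.70
Offset from (82, 135): Δx ≈ 7.90, Δy ≈ 7.70; distance = √(Δx² + Δy²) ≈ 11.04.

≈ 11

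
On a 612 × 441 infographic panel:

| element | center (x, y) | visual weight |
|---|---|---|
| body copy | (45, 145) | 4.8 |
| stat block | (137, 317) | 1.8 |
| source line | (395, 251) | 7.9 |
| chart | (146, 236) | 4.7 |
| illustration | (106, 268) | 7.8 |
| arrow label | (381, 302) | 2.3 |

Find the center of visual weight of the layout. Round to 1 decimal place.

(203.8, 243.8)

Σw = 4.8 + 1.8 + 7.9 + 4.7 + 7.8 + 2.3 = 29.3.
x-moment: 4.8·45 + 1.8·137 + 7.9·395 + 4.7·146 + 7.8·106 + 2.3·381 = 5972.4; centroid 5972.4/29.3 ≈ 203.84.
y-moment: 4.8·145 + 1.8·317 + 7.9·251 + 4.7·236 + 7.8·268 + 2.3·302 = 7143.7; centroid 7143.7/29.3 ≈ 243.81.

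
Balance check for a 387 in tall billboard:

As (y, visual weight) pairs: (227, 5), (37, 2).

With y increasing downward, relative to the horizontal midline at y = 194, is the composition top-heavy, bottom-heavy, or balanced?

Σw = 5 + 2 = 7.
y-moment: 5·227 + 2·37 = 1209; centroid 1209/7 ≈ 172.71.
Since 172.7 is above (smaller y than) 194, the composition reads top-heavy.

top-heavy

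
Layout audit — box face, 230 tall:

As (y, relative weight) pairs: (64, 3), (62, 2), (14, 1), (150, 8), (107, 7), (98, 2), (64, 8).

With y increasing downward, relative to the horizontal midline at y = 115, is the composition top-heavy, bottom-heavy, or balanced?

Σw = 3 + 2 + 1 + 8 + 7 + 2 + 8 = 31.
y: moment 2987 / weight 31 ≈ 96.35
96.4 lies above (smaller y than) the midline 115, so the layout is top-heavy.

top-heavy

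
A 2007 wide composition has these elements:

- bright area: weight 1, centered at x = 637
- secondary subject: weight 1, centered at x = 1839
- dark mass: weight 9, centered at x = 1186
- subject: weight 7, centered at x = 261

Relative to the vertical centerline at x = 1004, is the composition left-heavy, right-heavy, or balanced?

left-heavy

Σw = 1 + 1 + 9 + 7 = 18.
x-moment: 1·637 + 1·1839 + 9·1186 + 7·261 = 14977; centroid 14977/18 ≈ 832.06.
Since 832.1 is left of 1004, the composition reads left-heavy.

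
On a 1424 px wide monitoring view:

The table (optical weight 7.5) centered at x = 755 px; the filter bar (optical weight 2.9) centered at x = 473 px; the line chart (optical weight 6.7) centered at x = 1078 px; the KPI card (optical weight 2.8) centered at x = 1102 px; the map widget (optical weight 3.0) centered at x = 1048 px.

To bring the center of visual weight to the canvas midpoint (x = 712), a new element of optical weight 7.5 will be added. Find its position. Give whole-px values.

x ≈ 154

After adding the new element, total weight = 7.5 + 2.9 + 6.7 + 2.8 + 3.0 + 7.5 = 30.4.
x: need Σw·x = 30.4·712 = 21644.8. Existing = 7.5·755 + 2.9·473 + 6.7·1078 + 2.8·1102 + 3.0·1048 = 20486.4. Remainder 1158.4 / 7.5 ≈ 154.45.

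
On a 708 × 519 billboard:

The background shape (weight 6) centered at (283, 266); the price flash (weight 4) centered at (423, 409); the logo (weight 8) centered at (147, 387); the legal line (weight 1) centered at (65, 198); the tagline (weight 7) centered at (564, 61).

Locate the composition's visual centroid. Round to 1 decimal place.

Weights sum to 6 + 4 + 8 + 1 + 7 = 26.
x: (6·283 + 4·423 + 8·147 + 1·65 + 7·564) / 26 = 8579 / 26 ≈ 329.96
y: (6·266 + 4·409 + 8·387 + 1·198 + 7·61) / 26 = 6953 / 26 ≈ 267.42

(330.0, 267.4)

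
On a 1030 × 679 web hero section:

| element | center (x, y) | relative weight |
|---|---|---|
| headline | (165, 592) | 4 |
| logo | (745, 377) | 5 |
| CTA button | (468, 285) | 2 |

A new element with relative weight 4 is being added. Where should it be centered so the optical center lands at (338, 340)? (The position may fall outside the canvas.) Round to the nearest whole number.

(-63, 69)

After adding the new element, total weight = 4 + 5 + 2 + 4 = 15.
x: target moment 15×338 = 5070; current 4·165 + 5·745 + 2·468 = 5321; the new element supplies -251, so x = -251/4 ≈ -62.75.
y: target moment 15×340 = 5100; current 4·592 + 5·377 + 2·285 = 4823; the new element supplies 277, so y = 277/4 ≈ 69.25.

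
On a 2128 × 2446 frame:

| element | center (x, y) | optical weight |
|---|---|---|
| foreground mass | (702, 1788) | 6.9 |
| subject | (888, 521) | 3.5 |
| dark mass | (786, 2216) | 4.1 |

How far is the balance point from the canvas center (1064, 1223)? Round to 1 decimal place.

≈ 480.2

Σw = 6.9 + 3.5 + 4.1 = 14.5.
x-moment: 6.9·702 + 3.5·888 + 4.1·786 = 11174.4; centroid 11174.4/14.5 ≈ 770.65.
y-moment: 6.9·1788 + 3.5·521 + 4.1·2216 = 23246.3; centroid 23246.3/14.5 ≈ 1603.19.
Relative to (1064, 1223): Δ = (-293.35, 380.19); |Δ| = √(-293.35² + 380.19²) ≈ 480.21.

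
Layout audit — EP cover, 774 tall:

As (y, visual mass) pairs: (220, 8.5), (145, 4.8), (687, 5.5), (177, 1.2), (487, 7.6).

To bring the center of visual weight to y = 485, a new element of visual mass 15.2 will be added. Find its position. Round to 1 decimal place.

New total weight: (8.5 + 4.8 + 5.5 + 1.2 + 7.6) + 15.2 = 42.8.
y: need Σw·y = 42.8·485 = 20758.0. Existing = 8.5·220 + 4.8·145 + 5.5·687 + 1.2·177 + 7.6·487 = 10258.1. Remainder 10499.9 / 15.2 ≈ 690.78.

y ≈ 690.8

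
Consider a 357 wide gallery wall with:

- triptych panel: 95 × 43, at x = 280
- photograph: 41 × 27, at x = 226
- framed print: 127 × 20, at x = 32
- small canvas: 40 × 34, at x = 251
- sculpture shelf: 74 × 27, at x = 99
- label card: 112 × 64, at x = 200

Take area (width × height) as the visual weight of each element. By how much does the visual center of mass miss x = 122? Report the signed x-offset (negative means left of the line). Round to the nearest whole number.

Areas → weights: triptych panel 95·43 = 4085, photograph 41·27 = 1107, framed print 127·20 = 2540, small canvas 40·34 = 1360, sculpture shelf 74·27 = 1998, label card 112·64 = 7168; Σw = 18258.
Σw·x = 3448024; x̄ = 3448024/18258 ≈ 188.85.
Difference: 188.85 − 122 ≈ 66.85.

≈ 67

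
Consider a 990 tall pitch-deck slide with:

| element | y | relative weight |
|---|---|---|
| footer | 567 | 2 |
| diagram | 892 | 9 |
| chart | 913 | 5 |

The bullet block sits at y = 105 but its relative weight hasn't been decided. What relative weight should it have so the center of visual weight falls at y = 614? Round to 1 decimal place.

Existing Σw = 16 (2 + 9 + 5); existing moment 2·567 + 9·892 + 5·913 = 13727.
Balance at y = 614 requires (13727 + w·105) / (16 + w) = 614.
Rearranging, w·(105 − 614) = 614·16 − 13727 = -3903, so w ≈ -3903/-509 = 7.67.

w ≈ 7.7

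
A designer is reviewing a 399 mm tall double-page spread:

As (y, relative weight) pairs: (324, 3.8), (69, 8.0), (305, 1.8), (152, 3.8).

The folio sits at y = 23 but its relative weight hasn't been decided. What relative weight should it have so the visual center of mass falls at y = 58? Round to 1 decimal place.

w ≈ 54.3

Known weights sum to 3.8 + 8.0 + 1.8 + 3.8 = 17.4; their moment is 3.8·324 + 8.0·69 + 1.8·305 + 3.8·152 = 2909.8.
For the centroid to hit 58: (2909.8 + w·23) / (17.4 + w) = 58.
So w = (58·17.4 − 2909.8)/(23 − 58) = -1900.6/-35 ≈ 54.30.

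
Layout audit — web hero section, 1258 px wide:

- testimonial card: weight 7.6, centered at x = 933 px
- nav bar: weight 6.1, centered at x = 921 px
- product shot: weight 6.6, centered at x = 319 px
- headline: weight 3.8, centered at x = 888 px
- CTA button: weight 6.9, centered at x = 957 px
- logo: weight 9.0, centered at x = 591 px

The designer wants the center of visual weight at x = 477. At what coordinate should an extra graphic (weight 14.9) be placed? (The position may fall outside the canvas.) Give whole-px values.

With the extra graphic, Σw becomes 7.6 + 6.1 + 6.6 + 3.8 + 6.9 + 9.0 + 14.9 = 54.9.
x: target moment 54.9×477 = 26187.3; current 7.6·933 + 6.1·921 + 6.6·319 + 3.8·888 + 6.9·957 + 9.0·591 = 30111.0; the extra graphic supplies -3923.7, so x = -3923.7/14.9 ≈ -263.34.

x ≈ -263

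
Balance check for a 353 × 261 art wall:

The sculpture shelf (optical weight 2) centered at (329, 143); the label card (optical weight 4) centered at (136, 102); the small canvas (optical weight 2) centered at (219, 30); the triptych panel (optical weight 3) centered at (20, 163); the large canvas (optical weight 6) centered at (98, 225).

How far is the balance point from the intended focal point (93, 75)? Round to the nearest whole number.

≈ 88

Weights sum to 2 + 4 + 2 + 3 + 6 = 17.
x-moment: 2·329 + 4·136 + 2·219 + 3·20 + 6·98 = 2288; centroid 2288/17 ≈ 134.59.
y-moment: 2·143 + 4·102 + 2·30 + 3·163 + 6·225 = 2593; centroid 2593/17 ≈ 152.53.
Offset from (93, 75): Δx ≈ 41.59, Δy ≈ 77.53; distance = √(Δx² + Δy²) ≈ 87.98.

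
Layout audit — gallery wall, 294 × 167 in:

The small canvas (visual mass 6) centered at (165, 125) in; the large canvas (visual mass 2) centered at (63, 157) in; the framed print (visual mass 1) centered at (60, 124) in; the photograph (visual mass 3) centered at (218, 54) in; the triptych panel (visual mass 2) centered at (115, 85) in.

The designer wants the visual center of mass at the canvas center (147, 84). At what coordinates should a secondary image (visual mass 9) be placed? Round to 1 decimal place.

After adding the secondary image, total weight = 6 + 2 + 1 + 3 + 2 + 9 = 23.
x: need Σw·x = 23·147 = 3381. Existing = 6·165 + 2·63 + 1·60 + 3·218 + 2·115 = 2060. Remainder 1321 / 9 ≈ 146.78.
y: need Σw·y = 23·84 = 1932. Existing = 6·125 + 2·157 + 1·124 + 3·54 + 2·85 = 1520. Remainder 412 / 9 ≈ 45.78.

(146.8, 45.8)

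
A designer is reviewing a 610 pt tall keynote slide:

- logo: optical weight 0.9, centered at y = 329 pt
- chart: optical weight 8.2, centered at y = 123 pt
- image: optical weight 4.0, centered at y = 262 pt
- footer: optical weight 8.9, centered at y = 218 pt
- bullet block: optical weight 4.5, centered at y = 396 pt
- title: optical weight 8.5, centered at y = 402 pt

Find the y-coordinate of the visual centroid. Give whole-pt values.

y ≈ 271

Weights sum to 0.9 + 8.2 + 4.0 + 8.9 + 4.5 + 8.5 = 35.0.
Σw·y = 9491.9; ȳ = 9491.9/35.0 ≈ 271.20.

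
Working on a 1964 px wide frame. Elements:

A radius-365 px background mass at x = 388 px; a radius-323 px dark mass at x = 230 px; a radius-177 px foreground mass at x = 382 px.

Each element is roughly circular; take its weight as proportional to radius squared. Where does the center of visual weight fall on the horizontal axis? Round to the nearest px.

x ≈ 326

Weights ∝ r²: background mass 365² = 133225, dark mass 323² = 104329, foreground mass 177² = 31329; Σw = 268883.
x-moment: 133225·388 + 104329·230 + 31329·382 = 87654648; centroid 87654648/268883 ≈ 326.00.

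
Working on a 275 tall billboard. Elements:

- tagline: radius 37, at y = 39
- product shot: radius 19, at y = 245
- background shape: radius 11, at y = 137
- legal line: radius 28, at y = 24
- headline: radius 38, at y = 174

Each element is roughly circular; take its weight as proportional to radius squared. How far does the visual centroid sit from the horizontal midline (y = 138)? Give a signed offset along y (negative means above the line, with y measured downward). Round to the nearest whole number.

r² weights: tagline 37² = 1369, product shot 19² = 361, background shape 11² = 121, legal line 28² = 784, headline 38² = 1444. Total = 4079.
y: (1369·39 + 361·245 + 121·137 + 784·24 + 1444·174) / 4079 = 428485 / 4079 ≈ 105.05
Difference: 105.05 − 138 ≈ -32.95.

≈ -33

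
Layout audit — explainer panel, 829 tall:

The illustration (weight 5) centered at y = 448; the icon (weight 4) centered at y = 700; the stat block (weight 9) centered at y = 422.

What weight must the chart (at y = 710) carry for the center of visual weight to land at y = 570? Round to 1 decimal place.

Known weights sum to 5 + 4 + 9 = 18; their moment is 5·448 + 4·700 + 9·422 = 8838.
Balance at y = 570 requires (8838 + w·710) / (18 + w) = 570.
Solving: w = (570·18 − 8838) / (710 − 570) = 1422 / 140 ≈ 10.16.

w ≈ 10.2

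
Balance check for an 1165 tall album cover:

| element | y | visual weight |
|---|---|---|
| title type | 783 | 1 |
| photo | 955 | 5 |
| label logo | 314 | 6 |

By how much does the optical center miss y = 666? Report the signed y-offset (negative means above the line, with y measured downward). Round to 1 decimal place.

≈ -45.8

Σw = 1 + 5 + 6 = 12.
Σw·y = 1·783 + 5·955 + 6·314 = 7442, so ȳ = 7442/12 ≈ 620.17.
Difference: 620.17 − 666 ≈ -45.83.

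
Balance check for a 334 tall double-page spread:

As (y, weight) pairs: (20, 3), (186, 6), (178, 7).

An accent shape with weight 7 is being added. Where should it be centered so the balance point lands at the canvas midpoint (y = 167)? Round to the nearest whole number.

y ≈ 203

With the accent shape, Σw becomes 3 + 6 + 7 + 7 = 23.
y: need Σw·y = 23·167 = 3841. Existing = 3·20 + 6·186 + 7·178 = 2422. Remainder 1419 / 7 ≈ 202.71.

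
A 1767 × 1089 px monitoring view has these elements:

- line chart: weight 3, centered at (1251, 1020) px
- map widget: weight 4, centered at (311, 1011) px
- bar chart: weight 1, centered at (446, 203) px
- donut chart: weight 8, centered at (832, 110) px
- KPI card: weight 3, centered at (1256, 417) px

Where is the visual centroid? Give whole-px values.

Σw = 3 + 4 + 1 + 8 + 3 = 19.
x-moment: 3·1251 + 4·311 + 1·446 + 8·832 + 3·1256 = 15867; centroid 15867/19 ≈ 835.11.
y-moment: 3·1020 + 4·1011 + 1·203 + 8·110 + 3·417 = 9438; centroid 9438/19 ≈ 496.74.

(835, 497)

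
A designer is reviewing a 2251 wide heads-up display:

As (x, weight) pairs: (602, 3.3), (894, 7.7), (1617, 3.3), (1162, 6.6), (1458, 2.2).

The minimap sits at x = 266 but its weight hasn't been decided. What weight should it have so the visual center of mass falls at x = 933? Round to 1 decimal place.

Existing Σw = 23.1 (3.3 + 7.7 + 3.3 + 6.6 + 2.2); existing moment 3.3·602 + 7.7·894 + 3.3·1617 + 6.6·1162 + 2.2·1458 = 25083.3.
Balance at x = 933 requires (25083.3 + w·266) / (23.1 + w) = 933.
Rearranging, w·(266 − 933) = 933·23.1 − 25083.3 = -3531.0, so w ≈ -3531.0/-667 = 5.29.

w ≈ 5.3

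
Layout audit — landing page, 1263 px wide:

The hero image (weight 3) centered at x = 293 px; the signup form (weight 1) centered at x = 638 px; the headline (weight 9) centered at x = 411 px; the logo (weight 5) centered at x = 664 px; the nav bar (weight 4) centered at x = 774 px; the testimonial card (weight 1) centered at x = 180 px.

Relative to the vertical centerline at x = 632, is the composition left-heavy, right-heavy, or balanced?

left-heavy

Weights sum to 3 + 1 + 9 + 5 + 4 + 1 = 23.
x-moment: 3·293 + 1·638 + 9·411 + 5·664 + 4·774 + 1·180 = 11812; centroid 11812/23 ≈ 513.57.
Since 513.6 is left of 632, the composition reads left-heavy.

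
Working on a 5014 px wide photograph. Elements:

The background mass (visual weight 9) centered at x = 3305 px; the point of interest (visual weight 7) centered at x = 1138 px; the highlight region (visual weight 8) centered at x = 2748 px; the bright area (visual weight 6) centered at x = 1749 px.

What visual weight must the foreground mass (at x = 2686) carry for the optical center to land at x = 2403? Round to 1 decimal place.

Known weights sum to 9 + 7 + 8 + 6 = 30; their moment is 9·3305 + 7·1138 + 8·2748 + 6·1749 = 70189.
Balance at x = 2403 requires (70189 + w·2686) / (30 + w) = 2403.
Solving: w = (2403·30 − 70189) / (2686 − 2403) = 1901 / 283 ≈ 6.72.

w ≈ 6.7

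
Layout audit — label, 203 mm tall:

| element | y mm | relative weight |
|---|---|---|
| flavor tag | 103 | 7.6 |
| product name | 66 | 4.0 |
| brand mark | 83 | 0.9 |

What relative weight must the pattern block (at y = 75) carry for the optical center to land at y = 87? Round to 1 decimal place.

Fixed elements: Σw = 7.6 + 4.0 + 0.9 = 12.5, Σw·y = 7.6·103 + 4.0·66 + 0.9·83 = 1121.5.
Balance at y = 87 requires (1121.5 + w·75) / (12.5 + w) = 87.
Rearranging, w·(75 − 87) = 87·12.5 − 1121.5 = -34.0, so w ≈ -34.0/-12 = 2.83.

w ≈ 2.8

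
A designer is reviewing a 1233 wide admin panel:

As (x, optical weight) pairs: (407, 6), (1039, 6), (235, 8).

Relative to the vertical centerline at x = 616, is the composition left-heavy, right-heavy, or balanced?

left-heavy

Total weight = 6 + 6 + 8 = 20.
x: (6·407 + 6·1039 + 8·235) / 20 = 10556 / 20 ≈ 527.80
527.8 vs midline 616 → left-heavy.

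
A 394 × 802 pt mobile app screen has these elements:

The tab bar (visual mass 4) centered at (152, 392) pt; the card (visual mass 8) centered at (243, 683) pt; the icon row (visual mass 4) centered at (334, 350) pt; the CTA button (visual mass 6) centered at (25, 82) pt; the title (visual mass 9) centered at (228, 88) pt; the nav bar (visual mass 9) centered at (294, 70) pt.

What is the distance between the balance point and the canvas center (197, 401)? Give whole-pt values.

≈ 144 pt

Weights sum to 4 + 8 + 4 + 6 + 9 + 9 = 40.
x: moment 8736 / weight 40 ≈ 218.40
Σw·y = 10346; ȳ = 10346/40 ≈ 258.65.
Offset from (197, 401): Δx ≈ 21.40, Δy ≈ -142.35; distance = √(Δx² + Δy²) ≈ 143.95.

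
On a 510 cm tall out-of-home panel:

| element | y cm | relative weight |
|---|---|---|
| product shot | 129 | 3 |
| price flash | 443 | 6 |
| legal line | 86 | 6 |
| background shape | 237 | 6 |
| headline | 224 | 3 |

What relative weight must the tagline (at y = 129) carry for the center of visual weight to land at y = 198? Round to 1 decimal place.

w ≈ 13.1

Known weights sum to 3 + 6 + 6 + 6 + 3 = 24; their moment is 3·129 + 6·443 + 6·86 + 6·237 + 3·224 = 5655.
For the centroid to hit 198: (5655 + w·129) / (24 + w) = 198.
Rearranging, w·(129 − 198) = 198·24 − 5655 = -903, so w ≈ -903/-69 = 13.09.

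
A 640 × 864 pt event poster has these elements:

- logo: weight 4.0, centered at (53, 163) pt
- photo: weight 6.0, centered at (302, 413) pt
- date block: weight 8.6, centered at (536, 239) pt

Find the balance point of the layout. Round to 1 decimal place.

(356.6, 278.8)

Weights sum to 4.0 + 6.0 + 8.6 = 18.6.
Σw·x = 4.0·53 + 6.0·302 + 8.6·536 = 6633.6, so x̄ = 6633.6/18.6 ≈ 356.65.
Σw·y = 4.0·163 + 6.0·413 + 8.6·239 = 5185.4, so ȳ = 5185.4/18.6 ≈ 278.78.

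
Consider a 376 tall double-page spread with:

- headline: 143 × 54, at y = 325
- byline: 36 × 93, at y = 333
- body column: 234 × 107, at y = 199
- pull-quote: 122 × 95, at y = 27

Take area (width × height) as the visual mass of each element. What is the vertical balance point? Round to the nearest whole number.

y ≈ 187

Areas: headline 143·54 = 7722, byline 36·93 = 3348, body column 234·107 = 25038, pull-quote 122·95 = 11590. Total weight = 47698.
Σw·y = 7722·325 + 3348·333 + 25038·199 + 11590·27 = 8920026, so ȳ = 8920026/47698 ≈ 187.01.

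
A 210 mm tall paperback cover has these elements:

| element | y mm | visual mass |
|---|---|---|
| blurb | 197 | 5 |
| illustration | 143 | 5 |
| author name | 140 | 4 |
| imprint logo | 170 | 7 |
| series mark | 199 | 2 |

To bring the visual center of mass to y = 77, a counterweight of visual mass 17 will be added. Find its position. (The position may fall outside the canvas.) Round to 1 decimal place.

y ≈ -45.2

After adding the counterweight, total weight = 5 + 5 + 4 + 7 + 2 + 17 = 40.
y: target moment 40×77 = 3080; current 5·197 + 5·143 + 4·140 + 7·170 + 2·199 = 3848; the counterweight supplies -768, so y = -768/17 ≈ -45.18.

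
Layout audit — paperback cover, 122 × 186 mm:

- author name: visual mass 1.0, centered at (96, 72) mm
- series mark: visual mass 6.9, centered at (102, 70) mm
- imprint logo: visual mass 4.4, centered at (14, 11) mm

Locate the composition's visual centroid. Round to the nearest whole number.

(70, 49)

Σw = 1.0 + 6.9 + 4.4 = 12.3.
x-moment: 1.0·96 + 6.9·102 + 4.4·14 = 861.4; centroid 861.4/12.3 ≈ 70.03.
y-moment: 1.0·72 + 6.9·70 + 4.4·11 = 603.4; centroid 603.4/12.3 ≈ 49.06.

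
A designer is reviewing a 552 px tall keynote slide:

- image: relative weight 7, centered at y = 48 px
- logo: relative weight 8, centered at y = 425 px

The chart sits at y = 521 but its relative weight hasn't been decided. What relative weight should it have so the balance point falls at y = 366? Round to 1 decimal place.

Fixed elements: Σw = 7 + 8 = 15, Σw·y = 7·48 + 8·425 = 3736.
Balance at y = 366 requires (3736 + w·521) / (15 + w) = 366.
So w = (366·15 − 3736)/(521 − 366) = 1754/155 ≈ 11.32.

w ≈ 11.3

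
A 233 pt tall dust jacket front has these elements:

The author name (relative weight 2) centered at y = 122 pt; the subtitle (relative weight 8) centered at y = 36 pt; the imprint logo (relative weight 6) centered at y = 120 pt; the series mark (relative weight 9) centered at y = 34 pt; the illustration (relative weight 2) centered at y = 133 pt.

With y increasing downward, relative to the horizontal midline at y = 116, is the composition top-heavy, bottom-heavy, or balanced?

top-heavy

Σw = 2 + 8 + 6 + 9 + 2 = 27.
Σw·y = 2·122 + 8·36 + 6·120 + 9·34 + 2·133 = 1824, so ȳ = 1824/27 ≈ 67.56.
Since 67.6 is above (smaller y than) 116, the composition reads top-heavy.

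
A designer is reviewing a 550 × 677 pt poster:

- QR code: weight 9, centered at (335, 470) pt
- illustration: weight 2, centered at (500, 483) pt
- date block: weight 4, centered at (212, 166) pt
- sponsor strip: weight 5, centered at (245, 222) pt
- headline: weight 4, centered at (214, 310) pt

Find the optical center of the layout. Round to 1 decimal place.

Σw = 9 + 2 + 4 + 5 + 4 = 24.
Σw·x = 9·335 + 2·500 + 4·212 + 5·245 + 4·214 = 6944, so x̄ = 6944/24 ≈ 289.33.
Σw·y = 9·470 + 2·483 + 4·166 + 5·222 + 4·310 = 8210, so ȳ = 8210/24 ≈ 342.08.

(289.3, 342.1)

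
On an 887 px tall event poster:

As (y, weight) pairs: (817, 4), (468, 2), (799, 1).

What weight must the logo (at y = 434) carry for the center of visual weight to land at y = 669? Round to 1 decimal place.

Fixed elements: Σw = 4 + 2 + 1 = 7, Σw·y = 4·817 + 2·468 + 1·799 = 5003.
Set Σw·y/Σw = 669: (5003 + 434w) = 669·(7 + w).
Rearranging, w·(434 − 669) = 669·7 − 5003 = -320, so w ≈ -320/-235 = 1.36.

w ≈ 1.4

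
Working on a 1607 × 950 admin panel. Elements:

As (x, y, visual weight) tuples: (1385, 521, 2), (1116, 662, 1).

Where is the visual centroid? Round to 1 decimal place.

(1295.3, 568.0)

Weights sum to 2 + 1 = 3.
x: (2·1385 + 1·1116) / 3 = 3886 / 3 ≈ 1295.33
y: (2·521 + 1·662) / 3 = 1704 / 3 ≈ 568.00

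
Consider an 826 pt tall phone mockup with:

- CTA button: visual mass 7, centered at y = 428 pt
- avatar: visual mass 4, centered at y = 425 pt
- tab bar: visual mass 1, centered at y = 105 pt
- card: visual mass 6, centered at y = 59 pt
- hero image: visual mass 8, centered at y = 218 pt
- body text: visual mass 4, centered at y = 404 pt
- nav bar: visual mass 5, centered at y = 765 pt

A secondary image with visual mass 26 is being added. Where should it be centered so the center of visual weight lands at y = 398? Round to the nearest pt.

After adding the secondary image, total weight = 7 + 4 + 1 + 6 + 8 + 4 + 5 + 26 = 61.
y: target moment 61×398 = 24278; current 7·428 + 4·425 + 1·105 + 6·59 + 8·218 + 4·404 + 5·765 = 12340; the secondary image supplies 11938, so y = 11938/26 ≈ 459.15.

y ≈ 459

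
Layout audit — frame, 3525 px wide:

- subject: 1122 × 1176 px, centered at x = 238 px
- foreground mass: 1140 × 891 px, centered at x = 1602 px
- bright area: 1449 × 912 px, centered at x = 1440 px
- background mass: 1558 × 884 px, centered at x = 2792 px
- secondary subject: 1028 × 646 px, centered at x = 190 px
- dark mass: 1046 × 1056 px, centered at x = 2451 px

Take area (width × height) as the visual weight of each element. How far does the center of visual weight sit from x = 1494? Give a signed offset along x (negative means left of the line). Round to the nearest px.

Areas: subject 1122·1176 = 1319472, foreground mass 1140·891 = 1015740, bright area 1449·912 = 1321488, background mass 1558·884 = 1377272, secondary subject 1028·646 = 664088, dark mass 1046·1056 = 1104576. Total weight = 6802636.
x: moment 10523028456 / weight 6802636 ≈ 1546.90
Against x = 1494, that's 1546.90 − 1494 = 52.90.

≈ 53 px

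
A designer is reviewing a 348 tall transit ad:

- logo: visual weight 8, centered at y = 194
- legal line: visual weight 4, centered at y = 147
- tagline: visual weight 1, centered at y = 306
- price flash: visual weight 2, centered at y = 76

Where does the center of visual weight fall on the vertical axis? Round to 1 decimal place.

Weights sum to 8 + 4 + 1 + 2 = 15.
y: (8·194 + 4·147 + 1·306 + 2·76) / 15 = 2598 / 15 ≈ 173.20

y ≈ 173.2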